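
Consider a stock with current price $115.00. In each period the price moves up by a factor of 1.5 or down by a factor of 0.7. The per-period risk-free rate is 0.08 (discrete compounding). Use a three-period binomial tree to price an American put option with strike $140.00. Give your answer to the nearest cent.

$34.69

Risk-neutral probability p = (1 + 0.08 − 0.7)/(1.5 − 0.7) = 0.3800/0.8000 = 0.4750
Terminal stock prices: S_uuu = 388.1, S_uud = 181.1, S_udd = 84.52, S_ddd = 39.44
Terminal payoffs (K − S): max(-248.1, 0) = 0, max(-41.12, 0) = 0, max(55.48, 0) = 55.48, max(100.6, 0) = 100.6
Node uu (S = 258.8): continuation = 1/1.08·[0.4750·0.0000 + 0.5250·0.0000] = 0.0000; exercise value = 0.0000 ≤ continuation, so V_uu = 0.0000
Node ud (S = 120.7): continuation = 1/1.08·[0.4750·0.0000 + 0.5250·55.4750] = 26.9670; exercise value = 19.2500 ≤ continuation, so V_ud = 26.9670
Node dd (S = 56.35): continuation = 1/1.08·[0.4750·55.4750 + 0.5250·100.5550] = 73.2796; exercise value = 83.6500 > continuation, so V_dd = 83.6500 (exercise)
Node u (S = 172.5): continuation = 1/1.08·[0.4750·0.0000 + 0.5250·26.9670] = 13.1090; exercise value = 0.0000 ≤ continuation, so V_u = 13.1090
Node d (S = 80.5): continuation = 1/1.08·[0.4750·26.9670 + 0.5250·83.6500] = 52.5237; exercise value = 59.5000 > continuation, so V_d = 59.5000 (exercise)
Node 0 (S = 115): continuation = 1/1.08·[0.4750·13.1090 + 0.5250·59.5000] = 34.6891; exercise value = 25.0000 ≤ continuation, so V_0 = 34.6891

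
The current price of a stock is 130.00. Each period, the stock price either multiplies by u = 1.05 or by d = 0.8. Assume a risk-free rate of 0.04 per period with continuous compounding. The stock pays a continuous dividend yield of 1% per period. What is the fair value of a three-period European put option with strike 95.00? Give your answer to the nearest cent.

Per-period risk-free factor R = e^0.04 = 1.0408; dividend-adjusted growth = e^(0.04−0.01) = 1.0305.
Risk-neutral probability p = (1.0305 − 0.8)/(1.05 − 0.8) = 0.2305/0.2500 = 0.9218
Terminal stock prices: S_uuu = 150.5, S_uud = 114.7, S_udd = 87.36, S_ddd = 66.56
Terminal payoffs (K − S): max(-55.49, 0) = 0, max(-19.66, 0) = 0, max(7.64, 0) = 7.64, max(28.44, 0) = 28.44
Node uu (S = 143.3): V_uu = e^(−0.04)·[0.9218·0.0000 + 0.0782·0.0000] = 0.0000
Node ud (S = 109.2): V_ud = e^(−0.04)·[0.9218·0.0000 + 0.0782·7.6400] = 0.5739
Node dd (S = 83.2): V_dd = e^(−0.04)·[0.9218·7.6400 + 0.0782·28.4400] = 8.9029
Node u (S = 136.5): V_u = e^(−0.04)·[0.9218·0.0000 + 0.0782·0.5739] = 0.0431
Node d (S = 104): V_d = e^(−0.04)·[0.9218·0.5739 + 0.0782·8.9029] = 1.1770
Node 0 (S = 130): V_0 = e^(−0.04)·[0.9218·0.0431 + 0.0782·1.1770] = 0.1266

0.13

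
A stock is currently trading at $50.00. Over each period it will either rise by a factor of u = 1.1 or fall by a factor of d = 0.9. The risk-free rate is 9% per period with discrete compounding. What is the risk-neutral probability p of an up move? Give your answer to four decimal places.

Risk-neutral probability p = (1 + 0.09 − 0.9)/(1.1 − 0.9) = 0.1900/0.2000 = 0.9500

p = 0.9500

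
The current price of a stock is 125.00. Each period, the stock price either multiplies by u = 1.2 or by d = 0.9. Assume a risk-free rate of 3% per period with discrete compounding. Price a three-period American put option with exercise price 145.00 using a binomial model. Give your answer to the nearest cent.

Risk-neutral probability p = (1 + 0.03 − 0.9)/(1.2 − 0.9) = 0.1300/0.3000 = 0.4333
Terminal stock prices: S_uuu = 216, S_uud = 162, S_udd = 121.5, S_ddd = 91.13
Terminal payoffs (K − S): max(-71, 0) = 0, max(-17, 0) = 0, max(23.5, 0) = 23.5, max(53.87, 0) = 53.87
Node uu (S = 180): continuation = 1/1.03·[0.4333·0.0000 + 0.5667·0.0000] = 0.0000; exercise value = 0.0000 ≤ continuation, so V_uu = 0.0000
Node ud (S = 135): continuation = 1/1.03·[0.4333·0.0000 + 0.5667·23.5000] = 12.9288; exercise value = 10.0000 ≤ continuation, so V_ud = 12.9288
Node dd (S = 101.2): continuation = 1/1.03·[0.4333·23.5000 + 0.5667·53.8750] = 39.5267; exercise value = 43.7500 > continuation, so V_dd = 43.7500 (exercise)
Node u (S = 150): continuation = 1/1.03·[0.4333·0.0000 + 0.5667·12.9288] = 7.1129; exercise value = 0.0000 ≤ continuation, so V_u = 7.1129
Node d (S = 112.5): continuation = 1/1.03·[0.4333·12.9288 + 0.5667·43.7500] = 29.5089; exercise value = 32.5000 > continuation, so V_d = 32.5000 (exercise)
Node 0 (S = 125): continuation = 1/1.03·[0.4333·7.1129 + 0.5667·32.5000] = 20.8728; exercise value = 20.0000 ≤ continuation, so V_0 = 20.8728

20.87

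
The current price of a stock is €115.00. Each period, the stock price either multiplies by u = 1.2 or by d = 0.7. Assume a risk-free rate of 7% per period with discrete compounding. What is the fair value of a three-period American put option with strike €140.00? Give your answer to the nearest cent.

€25.00

Risk-neutral probability p = (1 + 0.07 − 0.7)/(1.2 − 0.7) = 0.3700/0.5000 = 0.7400
Terminal stock prices: S_uuu = 198.7, S_uud = 115.9, S_udd = 67.62, S_ddd = 39.44
Terminal payoffs (K − S): max(-58.72, 0) = 0, max(24.08, 0) = 24.08, max(72.38, 0) = 72.38, max(100.6, 0) = 100.6
Node uu (S = 165.6): continuation = 1/1.07·[0.7400·0.0000 + 0.2600·24.0800] = 5.8512; exercise value = 0.0000 ≤ continuation, so V_uu = 5.8512
Node ud (S = 96.6): continuation = 1/1.07·[0.7400·24.0800 + 0.2600·72.3800] = 34.2411; exercise value = 43.4000 > continuation, so V_ud = 43.4000 (exercise)
Node dd (S = 56.35): continuation = 1/1.07·[0.7400·72.3800 + 0.2600·100.5550] = 74.4911; exercise value = 83.6500 > continuation, so V_dd = 83.6500 (exercise)
Node u (S = 138): continuation = 1/1.07·[0.7400·5.8512 + 0.2600·43.4000] = 14.5924; exercise value = 2.0000 ≤ continuation, so V_u = 14.5924
Node d (S = 80.5): continuation = 1/1.07·[0.7400·43.4000 + 0.2600·83.6500] = 50.3411; exercise value = 59.5000 > continuation, so V_d = 59.5000 (exercise)
Node 0 (S = 115): continuation = 1/1.07·[0.7400·14.5924 + 0.2600·59.5000] = 24.5499; exercise value = 25.0000 > continuation, so V_0 = 25.0000 (exercise)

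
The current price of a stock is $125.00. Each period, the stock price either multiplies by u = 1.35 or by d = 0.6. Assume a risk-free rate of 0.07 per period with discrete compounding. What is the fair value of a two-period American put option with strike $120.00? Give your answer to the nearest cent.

$19.53

Risk-neutral probability p = (1 + 0.07 − 0.6)/(1.35 − 0.6) = 0.4700/0.7500 = 0.6267
Terminal stock prices: S_uu = 227.8, S_ud = 101.2, S_dd = 45
Terminal payoffs (K − S): max(-107.8, 0) = 0, max(18.75, 0) = 18.75, max(75, 0) = 75
Node u (S = 168.8): continuation = 1/1.07·[0.6267·0.0000 + 0.3733·18.7500] = 6.5421; exercise value = 0.0000 ≤ continuation, so V_u = 6.5421
Node d (S = 75): continuation = 1/1.07·[0.6267·18.7500 + 0.3733·75.0000] = 37.1495; exercise value = 45.0000 > continuation, so V_d = 45.0000 (exercise)
Node 0 (S = 125): continuation = 1/1.07·[0.6267·6.5421 + 0.3733·45.0000] = 19.5324; exercise value = 0.0000 ≤ continuation, so V_0 = 19.5324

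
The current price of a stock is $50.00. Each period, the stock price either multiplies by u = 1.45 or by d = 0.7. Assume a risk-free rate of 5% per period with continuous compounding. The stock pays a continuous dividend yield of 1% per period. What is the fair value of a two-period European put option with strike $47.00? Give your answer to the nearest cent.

$6.06

Per-period risk-free factor R = e^0.05 = 1.0513; dividend-adjusted growth = e^(0.05−0.01) = 1.0408.
Risk-neutral probability p = (1.0408 − 0.7)/(1.45 − 0.7) = 0.3408/0.7500 = 0.4544
Terminal stock prices: S_uu = 105.1, S_ud = 50.75, S_dd = 24.5
Terminal payoffs (K − S): max(-58.12, 0) = 0, max(-3.75, 0) = 0, max(22.5, 0) = 22.5
Node u (S = 72.5): V_u = e^(−0.05)·[0.4544·0.0000 + 0.5456·0.0000] = 0.0000
Node d (S = 35): V_d = e^(−0.05)·[0.4544·0.0000 + 0.5456·22.5000] = 11.6770
Node 0 (S = 50): V_0 = e^(−0.05)·[0.4544·0.0000 + 0.5456·11.6770] = 6.0601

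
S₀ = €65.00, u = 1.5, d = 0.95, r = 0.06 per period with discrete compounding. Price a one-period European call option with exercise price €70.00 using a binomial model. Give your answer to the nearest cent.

€5.19

Risk-neutral probability p = (1 + 0.06 − 0.95)/(1.5 − 0.95) = 0.1100/0.5500 = 0.2000
Terminal stock prices: S_u = 97.5, S_d = 61.75
Terminal payoffs (S − K): max(27.5, 0) = 27.5, max(-8.25, 0) = 0
Node 0 (S = 65): V_0 = 1/1.06·[0.2000·27.5000 + 0.8000·0.0000] = 5.1887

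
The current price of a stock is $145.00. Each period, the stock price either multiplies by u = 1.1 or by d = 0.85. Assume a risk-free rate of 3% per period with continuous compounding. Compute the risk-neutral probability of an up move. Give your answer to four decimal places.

Risk-neutral probability p = (e^0.03 − 0.85)/(1.1 − 0.85) = 0.1805/0.2500 = 0.7218

p = 0.7218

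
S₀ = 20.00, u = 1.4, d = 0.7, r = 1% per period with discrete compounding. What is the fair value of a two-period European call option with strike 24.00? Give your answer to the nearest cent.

Risk-neutral probability p = (1 + 0.01 − 0.7)/(1.4 − 0.7) = 0.3100/0.7000 = 0.4429
Terminal stock prices: S_uu = 39.2, S_ud = 19.6, S_dd = 9.8
Terminal payoffs (S − K): max(15.2, 0) = 15.2, max(-4.4, 0) = 0, max(-14.2, 0) = 0
Node u (S = 28): V_u = 1/1.01·[0.4429·15.2000 + 0.5571·0.0000] = 6.6648
Node d (S = 14): V_d = 1/1.01·[0.4429·0.0000 + 0.5571·0.0000] = 0.0000
Node 0 (S = 20): V_0 = 1/1.01·[0.4429·6.6648 + 0.5571·0.0000] = 2.9223

2.92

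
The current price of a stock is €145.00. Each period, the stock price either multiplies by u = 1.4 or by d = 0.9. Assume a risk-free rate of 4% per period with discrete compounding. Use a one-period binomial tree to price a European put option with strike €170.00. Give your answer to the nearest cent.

€27.35

Risk-neutral probability p = (1 + 0.04 − 0.9)/(1.4 − 0.9) = 0.1400/0.5000 = 0.2800
Terminal stock prices: S_u = 203, S_d = 130.5
Terminal payoffs (K − S): max(-33, 0) = 0, max(39.5, 0) = 39.5
Node 0 (S = 145): V_0 = 1/1.04·[0.2800·0.0000 + 0.7200·39.5000] = 27.3462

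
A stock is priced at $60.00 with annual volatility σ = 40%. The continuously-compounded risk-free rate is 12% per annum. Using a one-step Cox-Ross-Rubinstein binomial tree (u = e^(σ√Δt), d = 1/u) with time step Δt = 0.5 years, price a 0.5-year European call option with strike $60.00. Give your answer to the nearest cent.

$9.93

CRR parameters: u = e^(σ√Δt) = e^(0.4·√0.5) = 1.3269, d = 1/u = 0.7536
Per-period rate: rΔt = 0.12·0.5 = 0.06, so R = e^0.06 = 1.0618
Risk-neutral probability p = (e^0.06 − 0.7536)/(1.3269 − 0.7536) = 0.3082/0.5733 = 0.5376
Terminal stock prices: S_u = 79.61, S_d = 45.22
Terminal payoffs (S − K): max(19.61, 0) = 19.61, max(-14.78, 0) = 0
Node 0 (S = 60): V_0 = e^(−0.06)·[0.5376·19.6138 + 0.4624·0.0000] = 9.9308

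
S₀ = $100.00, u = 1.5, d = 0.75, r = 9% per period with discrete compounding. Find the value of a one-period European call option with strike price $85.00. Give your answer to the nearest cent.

Risk-neutral probability p = (1 + 0.09 − 0.75)/(1.5 − 0.75) = 0.3400/0.7500 = 0.4533
Terminal stock prices: S_u = 150, S_d = 75
Terminal payoffs (S − K): max(65, 0) = 65, max(-10, 0) = 0
Node 0 (S = 100): V_0 = 1/1.09·[0.4533·65.0000 + 0.5467·0.0000] = 27.0336

$27.03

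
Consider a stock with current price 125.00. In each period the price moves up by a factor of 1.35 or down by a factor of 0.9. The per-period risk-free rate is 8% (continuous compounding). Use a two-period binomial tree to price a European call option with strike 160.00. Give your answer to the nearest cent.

9.59

Risk-neutral probability p = (e^0.08 − 0.9)/(1.35 − 0.9) = 0.1833/0.4500 = 0.4073
Terminal stock prices: S_uu = 227.8, S_ud = 151.9, S_dd = 101.2
Terminal payoffs (S − K): max(67.81, 0) = 67.81, max(-8.125, 0) = 0, max(-58.75, 0) = 0
Node u (S = 168.8): V_u = e^(−0.08)·[0.4073·67.8125 + 0.5927·0.0000] = 25.4968
Node d (S = 112.5): V_d = e^(−0.08)·[0.4073·0.0000 + 0.5927·0.0000] = 0.0000
Node 0 (S = 125): V_0 = e^(−0.08)·[0.4073·25.4968 + 0.5927·0.0000] = 9.5865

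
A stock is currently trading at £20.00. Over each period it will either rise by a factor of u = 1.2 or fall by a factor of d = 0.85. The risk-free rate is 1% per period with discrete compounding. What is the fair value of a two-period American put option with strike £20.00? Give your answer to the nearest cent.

£1.61

Risk-neutral probability p = (1 + 0.01 − 0.85)/(1.2 − 0.85) = 0.1600/0.3500 = 0.4571
Terminal stock prices: S_uu = 28.8, S_ud = 20.4, S_dd = 14.45
Terminal payoffs (K − S): max(-8.8, 0) = 0, max(-0.4, 0) = 0, max(5.55, 0) = 5.55
Node u (S = 24): continuation = 1/1.01·[0.4571·0.0000 + 0.5429·0.0000] = 0.0000; exercise value = 0.0000 ≤ continuation, so V_u = 0.0000
Node d (S = 17): continuation = 1/1.01·[0.4571·0.0000 + 0.5429·5.5500] = 2.9830; exercise value = 3.0000 > continuation, so V_d = 3.0000 (exercise)
Node 0 (S = 20): continuation = 1/1.01·[0.4571·0.0000 + 0.5429·3.0000] = 1.6124; exercise value = 0.0000 ≤ continuation, so V_0 = 1.6124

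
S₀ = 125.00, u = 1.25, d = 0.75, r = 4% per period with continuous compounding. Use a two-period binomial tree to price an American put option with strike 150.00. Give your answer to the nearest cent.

29.98

Risk-neutral probability p = (e^0.04 − 0.75)/(1.25 − 0.75) = 0.2908/0.5000 = 0.5816
Terminal stock prices: S_uu = 195.3, S_ud = 117.2, S_dd = 70.31
Terminal payoffs (K − S): max(-45.31, 0) = 0, max(32.81, 0) = 32.81, max(79.69, 0) = 79.69
Node u (S = 156.2): continuation = e^(−0.04)·[0.5816·0.0000 + 0.4184·32.8125] = 13.1898; exercise value = 0.0000 ≤ continuation, so V_u = 13.1898
Node d (S = 93.75): continuation = e^(−0.04)·[0.5816·32.8125 + 0.4184·79.6875] = 50.3684; exercise value = 56.2500 > continuation, so V_d = 56.2500 (exercise)
Node 0 (S = 125): continuation = e^(−0.04)·[0.5816·13.1898 + 0.4184·56.2500] = 29.9817; exercise value = 25.0000 ≤ continuation, so V_0 = 29.9817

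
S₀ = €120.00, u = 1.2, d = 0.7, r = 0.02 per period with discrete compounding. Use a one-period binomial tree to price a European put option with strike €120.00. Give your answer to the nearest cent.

€12.71

Risk-neutral probability p = (1 + 0.02 − 0.7)/(1.2 − 0.7) = 0.3200/0.5000 = 0.6400
Terminal stock prices: S_u = 144, S_d = 84
Terminal payoffs (K − S): max(-24, 0) = 0, max(36, 0) = 36
Node 0 (S = 120): V_0 = 1/1.02·[0.6400·0.0000 + 0.3600·36.0000] = 12.7059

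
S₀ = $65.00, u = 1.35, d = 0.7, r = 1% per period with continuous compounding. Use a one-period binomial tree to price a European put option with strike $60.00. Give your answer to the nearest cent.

$7.51

Risk-neutral probability p = (e^0.01 − 0.7)/(1.35 − 0.7) = 0.3101/0.6500 = 0.4770
Terminal stock prices: S_u = 87.75, S_d = 45.5
Terminal payoffs (K − S): max(-27.75, 0) = 0, max(14.5, 0) = 14.5
Node 0 (S = 65): V_0 = e^(−0.01)·[0.4770·0.0000 + 0.5230·14.5000] = 7.5080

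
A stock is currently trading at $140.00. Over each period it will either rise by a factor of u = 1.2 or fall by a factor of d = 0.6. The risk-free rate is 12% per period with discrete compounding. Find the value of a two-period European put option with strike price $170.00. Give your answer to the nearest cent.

Risk-neutral probability p = (1 + 0.12 − 0.6)/(1.2 − 0.6) = 0.5200/0.6000 = 0.8667
Terminal stock prices: S_uu = 201.6, S_ud = 100.8, S_dd = 50.4
Terminal payoffs (K − S): max(-31.6, 0) = 0, max(69.2, 0) = 69.2, max(119.6, 0) = 119.6
Node u (S = 168): V_u = 1/1.12·[0.8667·0.0000 + 0.1333·69.2000] = 8.2381
Node d (S = 84): V_d = 1/1.12·[0.8667·69.2000 + 0.1333·119.6000] = 67.7857
Node 0 (S = 140): V_0 = 1/1.12·[0.8667·8.2381 + 0.1333·67.7857] = 14.4444

$14.44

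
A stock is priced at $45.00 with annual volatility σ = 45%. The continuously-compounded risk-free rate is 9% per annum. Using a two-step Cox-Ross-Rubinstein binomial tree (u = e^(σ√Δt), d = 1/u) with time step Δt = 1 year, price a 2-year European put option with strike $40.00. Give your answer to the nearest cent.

$4.71

CRR parameters: u = e^(σ√Δt) = e^(0.45·√1) = 1.5683, d = 1/u = 0.6376
Per-period rate: rΔt = 0.09·1 = 0.09, so R = e^0.09 = 1.0942
Risk-neutral probability p = (e^0.09 − 0.6376)/(1.5683 − 0.6376) = 0.4565/0.9307 = 0.4905
Terminal stock prices: S_uu = 110.7, S_ud = 45, S_dd = 18.3
Terminal payoffs (K − S): max(-70.68, 0) = 0, max(-5, 0) = 0, max(21.7, 0) = 21.7
Node u (S = 70.57): V_u = e^(−0.09)·[0.4905·0.0000 + 0.5095·0.0000] = 0.0000
Node d (S = 28.69): V_d = e^(−0.09)·[0.4905·0.0000 + 0.5095·21.7044] = 10.1056
Node 0 (S = 45): V_0 = e^(−0.09)·[0.4905·0.0000 + 0.5095·10.1056] = 4.7052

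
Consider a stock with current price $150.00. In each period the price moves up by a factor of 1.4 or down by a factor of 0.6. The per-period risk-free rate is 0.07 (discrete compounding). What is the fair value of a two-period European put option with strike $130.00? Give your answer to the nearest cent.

Risk-neutral probability p = (1 + 0.07 − 0.6)/(1.4 − 0.6) = 0.4700/0.8000 = 0.5875
Terminal stock prices: S_uu = 294, S_ud = 126, S_dd = 54
Terminal payoffs (K − S): max(-164, 0) = 0, max(4, 0) = 4, max(76, 0) = 76
Node u (S = 210): V_u = 1/1.07·[0.5875·0.0000 + 0.4125·4.0000] = 1.5421
Node d (S = 90): V_d = 1/1.07·[0.5875·4.0000 + 0.4125·76.0000] = 31.4953
Node 0 (S = 150): V_0 = 1/1.07·[0.5875·1.5421 + 0.4125·31.4953] = 12.9886

$12.99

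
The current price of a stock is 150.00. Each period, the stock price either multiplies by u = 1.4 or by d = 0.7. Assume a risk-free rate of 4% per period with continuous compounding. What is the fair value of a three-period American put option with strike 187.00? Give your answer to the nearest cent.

49.99

Risk-neutral probability p = (e^0.04 − 0.7)/(1.4 − 0.7) = 0.3408/0.7000 = 0.4869
Terminal stock prices: S_uuu = 411.6, S_uud = 205.8, S_udd = 102.9, S_ddd = 51.45
Terminal payoffs (K − S): max(-224.6, 0) = 0, max(-18.8, 0) = 0, max(84.1, 0) = 84.1, max(135.6, 0) = 135.6
Node uu (S = 294): continuation = e^(−0.04)·[0.4869·0.0000 + 0.5131·0.0000] = 0.0000; exercise value = 0.0000 ≤ continuation, so V_uu = 0.0000
Node ud (S = 147): continuation = e^(−0.04)·[0.4869·0.0000 + 0.5131·84.1000] = 41.4619; exercise value = 40.0000 ≤ continuation, so V_ud = 41.4619
Node dd (S = 73.5): continuation = e^(−0.04)·[0.4869·84.1000 + 0.5131·135.5500] = 106.1676; exercise value = 113.5000 > continuation, so V_dd = 113.5000 (exercise)
Node u (S = 210): continuation = e^(−0.04)·[0.4869·0.0000 + 0.5131·41.4619] = 20.4410; exercise value = 0.0000 ≤ continuation, so V_u = 20.4410
Node d (S = 105): continuation = e^(−0.04)·[0.4869·41.4619 + 0.5131·113.5000] = 75.3515; exercise value = 82.0000 > continuation, so V_d = 82.0000 (exercise)
Node 0 (S = 150): continuation = e^(−0.04)·[0.4869·20.4410 + 0.5131·82.0000] = 49.9886; exercise value = 37.0000 ≤ continuation, so V_0 = 49.9886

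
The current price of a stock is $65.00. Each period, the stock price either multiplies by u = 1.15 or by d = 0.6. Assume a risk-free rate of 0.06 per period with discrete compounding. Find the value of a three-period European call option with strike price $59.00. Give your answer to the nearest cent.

Risk-neutral probability p = (1 + 0.06 − 0.6)/(1.15 − 0.6) = 0.4600/0.5500 = 0.8364
Terminal stock prices: S_uuu = 98.86, S_uud = 51.58, S_udd = 26.91, S_ddd = 14.04
Terminal payoffs (S − K): max(39.86, 0) = 39.86, max(-7.423, 0) = 0, max(-32.09, 0) = 0, max(-44.96, 0) = 0
Node uu (S = 85.96): V_uu = 1/1.06·[0.8364·39.8569 + 0.1636·0.0000] = 31.4480
Node ud (S = 44.85): V_ud = 1/1.06·[0.8364·0.0000 + 0.1636·0.0000] = 0.0000
Node dd (S = 23.4): V_dd = 1/1.06·[0.8364·0.0000 + 0.1636·0.0000] = 0.0000
Node u (S = 74.75): V_u = 1/1.06·[0.8364·31.4480 + 0.1636·0.0000] = 24.8131
Node d (S = 39): V_d = 1/1.06·[0.8364·0.0000 + 0.1636·0.0000] = 0.0000
Node 0 (S = 65): V_0 = 1/1.06·[0.8364·24.8131 + 0.1636·0.0000] = 19.5781

$19.58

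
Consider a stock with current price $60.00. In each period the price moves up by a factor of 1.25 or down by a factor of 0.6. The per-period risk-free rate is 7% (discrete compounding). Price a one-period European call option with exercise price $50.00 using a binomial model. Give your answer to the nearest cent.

Risk-neutral probability p = (1 + 0.07 − 0.6)/(1.25 − 0.6) = 0.4700/0.6500 = 0.7231
Terminal stock prices: S_u = 75, S_d = 36
Terminal payoffs (S − K): max(25, 0) = 25, max(-14, 0) = 0
Node 0 (S = 60): V_0 = 1/1.07·[0.7231·25.0000 + 0.2769·0.0000] = 16.8943

$16.89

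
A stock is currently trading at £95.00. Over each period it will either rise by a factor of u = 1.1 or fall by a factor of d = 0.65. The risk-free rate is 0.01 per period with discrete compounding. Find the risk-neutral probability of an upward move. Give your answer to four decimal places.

p = 0.8000

Risk-neutral probability p = (1 + 0.01 − 0.65)/(1.1 − 0.65) = 0.3600/0.4500 = 0.8000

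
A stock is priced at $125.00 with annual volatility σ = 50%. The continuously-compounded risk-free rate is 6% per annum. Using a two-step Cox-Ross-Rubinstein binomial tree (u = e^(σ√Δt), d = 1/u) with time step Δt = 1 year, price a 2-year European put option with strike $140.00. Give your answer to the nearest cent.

$32.99

CRR parameters: u = e^(σ√Δt) = e^(0.5·√1) = 1.6487, d = 1/u = 0.6065
Per-period rate: rΔt = 0.06·1 = 0.06, so R = e^0.06 = 1.0618
Risk-neutral probability p = (e^0.06 − 0.6065)/(1.6487 − 0.6065) = 0.4553/1.0422 = 0.4369
Terminal stock prices: S_uu = 339.8, S_ud = 125, S_dd = 45.98
Terminal payoffs (K − S): max(-199.8, 0) = 0, max(15, 0) = 15, max(94.02, 0) = 94.02
Node u (S = 206.1): V_u = e^(−0.06)·[0.4369·0.0000 + 0.5631·15.0000] = 7.9550
Node d (S = 75.82): V_d = e^(−0.06)·[0.4369·15.0000 + 0.5631·94.0151] = 56.0307
Node 0 (S = 125): V_0 = e^(−0.06)·[0.4369·7.9550 + 0.5631·56.0307] = 32.9878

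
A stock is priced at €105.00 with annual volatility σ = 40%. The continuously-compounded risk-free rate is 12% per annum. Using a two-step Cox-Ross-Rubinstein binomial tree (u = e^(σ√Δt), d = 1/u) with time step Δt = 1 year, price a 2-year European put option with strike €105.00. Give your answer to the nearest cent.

€8.95

CRR parameters: u = e^(σ√Δt) = e^(0.4·√1) = 1.4918, d = 1/u = 0.6703
Per-period rate: rΔt = 0.12·1 = 0.12, so R = e^0.12 = 1.1275
Risk-neutral probability p = (e^0.12 − 0.6703)/(1.4918 − 0.6703) = 0.4572/0.8215 = 0.5565
Terminal stock prices: S_uu = 233.7, S_ud = 105, S_dd = 47.18
Terminal payoffs (K − S): max(-128.7, 0) = 0, max(0, 0) = 0, max(57.82, 0) = 57.82
Node u (S = 156.6): V_u = e^(−0.12)·[0.5565·0.0000 + 0.4435·0.0000] = 0.0000
Node d (S = 70.38): V_d = e^(−0.12)·[0.5565·0.0000 + 0.4435·57.8205] = 22.7430
Node 0 (S = 105): V_0 = e^(−0.12)·[0.5565·0.0000 + 0.4435·22.7430] = 8.9457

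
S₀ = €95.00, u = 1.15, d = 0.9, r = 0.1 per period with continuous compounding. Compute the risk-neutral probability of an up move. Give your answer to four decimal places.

Risk-neutral probability p = (e^0.1 − 0.9)/(1.15 − 0.9) = 0.2052/0.2500 = 0.8207

p = 0.8207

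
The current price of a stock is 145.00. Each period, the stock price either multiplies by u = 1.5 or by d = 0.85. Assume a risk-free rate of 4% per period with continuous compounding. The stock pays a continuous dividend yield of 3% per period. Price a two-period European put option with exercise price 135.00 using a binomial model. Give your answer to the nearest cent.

15.86

Per-period risk-free factor R = e^0.04 = 1.0408; dividend-adjusted growth = e^(0.04−0.03) = 1.0101.
Risk-neutral probability p = (1.0101 − 0.85)/(1.5 − 0.85) = 0.1601/0.6500 = 0.2462
Terminal stock prices: S_uu = 326.2, S_ud = 184.9, S_dd = 104.8
Terminal payoffs (K − S): max(-191.2, 0) = 0, max(-49.88, 0) = 0, max(30.24, 0) = 30.24
Node u (S = 217.5): V_u = e^(−0.04)·[0.2462·0.0000 + 0.7538·0.0000] = 0.0000
Node d (S = 123.2): V_d = e^(−0.04)·[0.2462·0.0000 + 0.7538·30.2375] = 21.8984
Node 0 (S = 145): V_0 = e^(−0.04)·[0.2462·0.0000 + 0.7538·21.8984] = 15.8591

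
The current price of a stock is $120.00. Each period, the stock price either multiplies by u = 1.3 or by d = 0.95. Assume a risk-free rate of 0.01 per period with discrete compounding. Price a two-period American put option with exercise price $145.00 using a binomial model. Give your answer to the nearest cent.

Risk-neutral probability p = (1 + 0.01 − 0.95)/(1.3 − 0.95) = 0.0600/0.3500 = 0.1714
Terminal stock prices: S_uu = 202.8, S_ud = 148.2, S_dd = 108.3
Terminal payoffs (K − S): max(-57.8, 0) = 0, max(-3.2, 0) = 0, max(36.7, 0) = 36.7
Node u (S = 156): continuation = 1/1.01·[0.1714·0.0000 + 0.8286·0.0000] = 0.0000; exercise value = 0.0000 ≤ continuation, so V_u = 0.0000
Node d (S = 114): continuation = 1/1.01·[0.1714·0.0000 + 0.8286·36.7000] = 30.1075; exercise value = 31.0000 > continuation, so V_d = 31.0000 (exercise)
Node 0 (S = 120): continuation = 1/1.01·[0.1714·0.0000 + 0.8286·31.0000] = 25.4314; exercise value = 25.0000 ≤ continuation, so V_0 = 25.4314

$25.43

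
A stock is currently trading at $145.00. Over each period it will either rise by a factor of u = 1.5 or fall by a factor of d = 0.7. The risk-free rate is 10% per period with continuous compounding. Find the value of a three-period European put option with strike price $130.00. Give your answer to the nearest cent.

$13.57

Risk-neutral probability p = (e^0.1 − 0.7)/(1.5 − 0.7) = 0.4052/0.8000 = 0.5065
Terminal stock prices: S_uuu = 489.4, S_uud = 228.4, S_udd = 106.6, S_ddd = 49.73
Terminal payoffs (K − S): max(-359.4, 0) = 0, max(-98.37, 0) = 0, max(23.43, 0) = 23.43, max(80.27, 0) = 80.27
Node uu (S = 326.2): V_uu = e^(−0.1)·[0.5065·0.0000 + 0.4935·0.0000] = 0.0000
Node ud (S = 152.2): V_ud = e^(−0.1)·[0.5065·0.0000 + 0.4935·23.4250] = 10.4609
Node dd (S = 71.05): V_dd = e^(−0.1)·[0.5065·23.4250 + 0.4935·80.2650] = 46.5789
Node u (S = 217.5): V_u = e^(−0.1)·[0.5065·0.0000 + 0.4935·10.4609] = 4.6715
Node d (S = 101.5): V_d = e^(−0.1)·[0.5065·10.4609 + 0.4935·46.5789] = 25.5946
Node 0 (S = 145): V_0 = e^(−0.1)·[0.5065·4.6715 + 0.4935·25.5946] = 13.5706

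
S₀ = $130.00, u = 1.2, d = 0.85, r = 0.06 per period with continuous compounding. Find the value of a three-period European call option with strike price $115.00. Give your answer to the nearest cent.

Risk-neutral probability p = (e^0.06 − 0.85)/(1.2 − 0.85) = 0.2118/0.3500 = 0.6052
Terminal stock prices: S_uuu = 224.6, S_uud = 159.1, S_udd = 112.7, S_ddd = 79.84
Terminal payoffs (S − K): max(109.6, 0) = 109.6, max(44.12, 0) = 44.12, max(-2.29, 0) = 0, max(-35.16, 0) = 0
Node uu (S = 187.2): V_uu = e^(−0.06)·[0.6052·109.6400 + 0.3948·44.1200] = 78.8971
Node ud (S = 132.6): V_ud = e^(−0.06)·[0.6052·44.1200 + 0.3948·0.0000] = 25.1484
Node dd (S = 93.92): V_dd = e^(−0.06)·[0.6052·0.0000 + 0.3948·0.0000] = 0.0000
Node u (S = 156): V_u = e^(−0.06)·[0.6052·78.8971 + 0.3948·25.1484] = 54.3206
Node d (S = 110.5): V_d = e^(−0.06)·[0.6052·25.1484 + 0.3948·0.0000] = 14.3346
Node 0 (S = 130): V_0 = e^(−0.06)·[0.6052·54.3206 + 0.3948·14.3346] = 36.2919

$36.29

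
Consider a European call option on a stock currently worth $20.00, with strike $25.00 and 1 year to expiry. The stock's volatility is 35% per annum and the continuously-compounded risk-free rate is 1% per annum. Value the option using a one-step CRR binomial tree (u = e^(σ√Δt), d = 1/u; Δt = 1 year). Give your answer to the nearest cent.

CRR parameters: u = e^(σ√Δt) = e^(0.35·√1) = 1.4191, d = 1/u = 0.7047
Per-period rate: rΔt = 0.01·1 = 0.01, so R = e^0.01 = 1.0101
Risk-neutral probability p = (e^0.01 − 0.7047)/(1.4191 − 0.7047) = 0.3054/0.7144 = 0.4275
Terminal stock prices: S_u = 28.38, S_d = 14.09
Terminal payoffs (S − K): max(3.381, 0) = 3.381, max(-10.91, 0) = 0
Node 0 (S = 20): V_0 = e^(−0.01)·[0.4275·3.3814 + 0.5725·0.0000] = 1.4310

$1.43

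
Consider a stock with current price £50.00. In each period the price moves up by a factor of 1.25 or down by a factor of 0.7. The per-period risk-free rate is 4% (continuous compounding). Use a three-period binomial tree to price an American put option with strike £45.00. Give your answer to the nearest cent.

£5.02

Risk-neutral probability p = (e^0.04 − 0.7)/(1.25 − 0.7) = 0.3408/0.5500 = 0.6197
Terminal stock prices: S_uuu = 97.66, S_uud = 54.69, S_udd = 30.62, S_ddd = 17.15
Terminal payoffs (K − S): max(-52.66, 0) = 0, max(-9.688, 0) = 0, max(14.38, 0) = 14.38, max(27.85, 0) = 27.85
Node uu (S = 78.12): continuation = e^(−0.04)·[0.6197·0.0000 + 0.3803·0.0000] = 0.0000; exercise value = 0.0000 ≤ continuation, so V_uu = 0.0000
Node ud (S = 43.75): continuation = e^(−0.04)·[0.6197·0.0000 + 0.3803·14.3750] = 5.2531; exercise value = 1.2500 ≤ continuation, so V_ud = 5.2531
Node dd (S = 24.5): continuation = e^(−0.04)·[0.6197·14.3750 + 0.3803·27.8500] = 18.7355; exercise value = 20.5000 > continuation, so V_dd = 20.5000 (exercise)
Node u (S = 62.5): continuation = e^(−0.04)·[0.6197·0.0000 + 0.3803·5.2531] = 1.9196; exercise value = 0.0000 ≤ continuation, so V_u = 1.9196
Node d (S = 35): continuation = e^(−0.04)·[0.6197·5.2531 + 0.3803·20.5000] = 10.6188; exercise value = 10.0000 ≤ continuation, so V_d = 10.6188
Node 0 (S = 50): continuation = e^(−0.04)·[0.6197·1.9196 + 0.3803·10.6188] = 5.0233; exercise value = 0.0000 ≤ continuation, so V_0 = 5.0233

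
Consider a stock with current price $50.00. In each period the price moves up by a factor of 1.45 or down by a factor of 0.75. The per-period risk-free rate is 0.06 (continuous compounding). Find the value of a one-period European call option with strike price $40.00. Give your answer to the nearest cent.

Risk-neutral probability p = (e^0.06 − 0.75)/(1.45 − 0.75) = 0.3118/0.7000 = 0.4455
Terminal stock prices: S_u = 72.5, S_d = 37.5
Terminal payoffs (S − K): max(32.5, 0) = 32.5, max(-2.5, 0) = 0
Node 0 (S = 50): V_0 = e^(−0.06)·[0.4455·32.5000 + 0.5545·0.0000] = 13.6350

$13.63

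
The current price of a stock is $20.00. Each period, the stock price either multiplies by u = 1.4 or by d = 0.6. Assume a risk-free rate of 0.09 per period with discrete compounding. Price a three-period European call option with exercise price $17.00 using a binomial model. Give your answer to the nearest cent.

Risk-neutral probability p = (1 + 0.09 − 0.6)/(1.4 − 0.6) = 0.4900/0.8000 = 0.6125
Terminal stock prices: S_uuu = 54.88, S_uud = 23.52, S_udd = 10.08, S_ddd = 4.32
Terminal payoffs (S − K): max(37.88, 0) = 37.88, max(6.52, 0) = 6.52, max(-6.92, 0) = 0, max(-12.68, 0) = 0
Node uu (S = 39.2): V_uu = 1/1.09·[0.6125·37.8800 + 0.3875·6.5200] = 23.6037
Node ud (S = 16.8): V_ud = 1/1.09·[0.6125·6.5200 + 0.3875·0.0000] = 3.6638
Node dd (S = 7.2): V_dd = 1/1.09·[0.6125·0.0000 + 0.3875·0.0000] = 0.0000
Node u (S = 28): V_u = 1/1.09·[0.6125·23.6037 + 0.3875·3.6638] = 14.5660
Node d (S = 12): V_d = 1/1.09·[0.6125·3.6638 + 0.3875·0.0000] = 2.0588
Node 0 (S = 20): V_0 = 1/1.09·[0.6125·14.5660 + 0.3875·2.0588] = 8.9169

$8.92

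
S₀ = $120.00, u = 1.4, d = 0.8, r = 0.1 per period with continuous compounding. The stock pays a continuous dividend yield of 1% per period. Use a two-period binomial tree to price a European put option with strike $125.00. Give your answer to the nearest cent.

Per-period risk-free factor R = e^0.1 = 1.1052; dividend-adjusted growth = e^(0.1−0.01) = 1.0942.
Risk-neutral probability p = (1.0942 − 0.8)/(1.4 − 0.8) = 0.2942/0.6000 = 0.4903
Terminal stock prices: S_uu = 235.2, S_ud = 134.4, S_dd = 76.8
Terminal payoffs (K − S): max(-110.2, 0) = 0, max(-9.4, 0) = 0, max(48.2, 0) = 48.2
Node u (S = 168): V_u = e^(−0.1)·[0.4903·0.0000 + 0.5097·0.0000] = 0.0000
Node d (S = 96): V_d = e^(−0.1)·[0.4903·0.0000 + 0.5097·48.2000] = 22.2300
Node 0 (S = 120): V_0 = e^(−0.1)·[0.4903·0.0000 + 0.5097·22.2300] = 10.2526

$10.25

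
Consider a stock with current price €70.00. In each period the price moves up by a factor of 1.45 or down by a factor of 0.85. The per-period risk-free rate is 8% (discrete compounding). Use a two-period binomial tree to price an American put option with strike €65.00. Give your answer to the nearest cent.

Risk-neutral probability p = (1 + 0.08 − 0.85)/(1.45 − 0.85) = 0.2300/0.6000 = 0.3833
Terminal stock prices: S_uu = 147.2, S_ud = 86.27, S_dd = 50.57
Terminal payoffs (K − S): max(-82.18, 0) = 0, max(-21.27, 0) = 0, max(14.43, 0) = 14.43
Node u (S = 101.5): continuation = 1/1.08·[0.3833·0.0000 + 0.6167·0.0000] = 0.0000; exercise value = 0.0000 ≤ continuation, so V_u = 0.0000
Node d (S = 59.5): continuation = 1/1.08·[0.3833·0.0000 + 0.6167·14.4250] = 8.2365; exercise value = 5.5000 ≤ continuation, so V_d = 8.2365
Node 0 (S = 70): continuation = 1/1.08·[0.3833·0.0000 + 0.6167·8.2365] = 4.7029; exercise value = 0.0000 ≤ continuation, so V_0 = 4.7029

€4.70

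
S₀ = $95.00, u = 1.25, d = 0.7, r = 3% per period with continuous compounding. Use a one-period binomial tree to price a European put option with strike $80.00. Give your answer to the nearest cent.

$5.23

Risk-neutral probability p = (e^0.03 − 0.7)/(1.25 − 0.7) = 0.3305/0.5500 = 0.6008
Terminal stock prices: S_u = 118.8, S_d = 66.5
Terminal payoffs (K − S): max(-38.75, 0) = 0, max(13.5, 0) = 13.5
Node 0 (S = 95): V_0 = e^(−0.03)·[0.6008·0.0000 + 0.3992·13.5000] = 5.2296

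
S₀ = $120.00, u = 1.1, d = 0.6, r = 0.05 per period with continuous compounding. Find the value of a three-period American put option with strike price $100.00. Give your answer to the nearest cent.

$5.13

Risk-neutral probability p = (e^0.05 − 0.6)/(1.1 − 0.6) = 0.4513/0.5000 = 0.9025
Terminal stock prices: S_uuu = 159.7, S_uud = 87.12, S_udd = 47.52, S_ddd = 25.92
Terminal payoffs (K − S): max(-59.72, 0) = 0, max(12.88, 0) = 12.88, max(52.48, 0) = 52.48, max(74.08, 0) = 74.08
Node uu (S = 145.2): continuation = e^(−0.05)·[0.9025·0.0000 + 0.0975·12.8800] = 1.1940; exercise value = 0.0000 ≤ continuation, so V_uu = 1.1940
Node ud (S = 79.2): continuation = e^(−0.05)·[0.9025·12.8800 + 0.0975·52.4800] = 15.9229; exercise value = 20.8000 > continuation, so V_ud = 20.8000 (exercise)
Node dd (S = 43.2): continuation = e^(−0.05)·[0.9025·52.4800 + 0.0975·74.0800] = 51.9229; exercise value = 56.8000 > continuation, so V_dd = 56.8000 (exercise)
Node u (S = 132): continuation = e^(−0.05)·[0.9025·1.1940 + 0.0975·20.8000] = 2.9534; exercise value = 0.0000 ≤ continuation, so V_u = 2.9534
Node d (S = 72): continuation = e^(−0.05)·[0.9025·20.8000 + 0.0975·56.8000] = 23.1229; exercise value = 28.0000 > continuation, so V_d = 28.0000 (exercise)
Node 0 (S = 120): continuation = e^(−0.05)·[0.9025·2.9534 + 0.0975·28.0000] = 5.1313; exercise value = 0.0000 ≤ continuation, so V_0 = 5.1313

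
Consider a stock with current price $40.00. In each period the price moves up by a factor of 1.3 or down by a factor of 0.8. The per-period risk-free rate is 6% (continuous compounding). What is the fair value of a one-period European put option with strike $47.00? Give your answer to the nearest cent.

$6.73

Risk-neutral probability p = (e^0.06 − 0.8)/(1.3 − 0.8) = 0.2618/0.5000 = 0.5237
Terminal stock prices: S_u = 52, S_d = 32
Terminal payoffs (K − S): max(-5, 0) = 0, max(15, 0) = 15
Node 0 (S = 40): V_0 = e^(−0.06)·[0.5237·0.0000 + 0.4763·15.0000] = 6.7288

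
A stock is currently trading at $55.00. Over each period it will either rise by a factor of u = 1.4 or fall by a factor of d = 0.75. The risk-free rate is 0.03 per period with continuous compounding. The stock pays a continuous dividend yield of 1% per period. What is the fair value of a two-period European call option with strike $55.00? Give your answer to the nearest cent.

Per-period risk-free factor R = e^0.03 = 1.0305; dividend-adjusted growth = e^(0.03−0.01) = 1.0202.
Risk-neutral probability p = (1.0202 − 0.75)/(1.4 − 0.75) = 0.2702/0.6500 = 0.4157
Terminal stock prices: S_uu = 107.8, S_ud = 57.75, S_dd = 30.94
Terminal payoffs (S − K): max(52.8, 0) = 52.8, max(2.75, 0) = 2.75, max(-24.06, 0) = 0
Node u (S = 77): V_u = e^(−0.03)·[0.4157·52.8000 + 0.5843·2.7500] = 22.8593
Node d (S = 41.25): V_d = e^(−0.03)·[0.4157·2.7500 + 0.5843·0.0000] = 1.1094
Node 0 (S = 55): V_0 = e^(−0.03)·[0.4157·22.8593 + 0.5843·1.1094] = 9.8507

$9.85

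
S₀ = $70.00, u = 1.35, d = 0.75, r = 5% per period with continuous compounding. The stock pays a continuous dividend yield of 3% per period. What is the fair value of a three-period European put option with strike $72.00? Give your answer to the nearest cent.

$12.69

Per-period risk-free factor R = e^0.05 = 1.0513; dividend-adjusted growth = e^(0.05−0.03) = 1.0202.
Risk-neutral probability p = (1.0202 − 0.75)/(1.35 − 0.75) = 0.2702/0.6000 = 0.4503
Terminal stock prices: S_uuu = 172.2, S_uud = 95.68, S_udd = 53.16, S_ddd = 29.53
Terminal payoffs (K − S): max(-100.2, 0) = 0, max(-23.68, 0) = 0, max(18.84, 0) = 18.84, max(42.47, 0) = 42.47
Node uu (S = 127.6): V_uu = e^(−0.05)·[0.4503·0.0000 + 0.5497·0.0000] = 0.0000
Node ud (S = 70.88): V_ud = e^(−0.05)·[0.4503·0.0000 + 0.5497·18.8438] = 9.8526
Node dd (S = 39.38): V_dd = e^(−0.05)·[0.4503·18.8438 + 0.5497·42.4688] = 30.2772
Node u (S = 94.5): V_u = e^(−0.05)·[0.4503·0.0000 + 0.5497·9.8526] = 5.1515
Node d (S = 52.5): V_d = e^(−0.05)·[0.4503·9.8526 + 0.5497·30.2772] = 20.0512
Node 0 (S = 70): V_0 = e^(−0.05)·[0.4503·5.1515 + 0.5497·20.0512] = 12.6907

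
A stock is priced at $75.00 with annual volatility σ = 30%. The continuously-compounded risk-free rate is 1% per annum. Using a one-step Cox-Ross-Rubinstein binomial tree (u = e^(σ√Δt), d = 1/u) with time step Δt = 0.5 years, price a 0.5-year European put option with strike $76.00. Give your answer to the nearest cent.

$8.26

CRR parameters: u = e^(σ√Δt) = e^(0.3·√0.5) = 1.2363, d = 1/u = 0.8089
Per-period rate: rΔt = 0.01·0.5 = 0.005, so R = e^0.005 = 1.0050
Risk-neutral probability p = (e^0.005 − 0.8089)/(1.2363 − 0.8089) = 0.1962/0.4275 = 0.4589
Terminal stock prices: S_u = 92.72, S_d = 60.66
Terminal payoffs (K − S): max(-16.72, 0) = 0, max(15.34, 0) = 15.34
Node 0 (S = 75): V_0 = e^(−0.005)·[0.4589·0.0000 + 0.5411·15.3357] = 8.2569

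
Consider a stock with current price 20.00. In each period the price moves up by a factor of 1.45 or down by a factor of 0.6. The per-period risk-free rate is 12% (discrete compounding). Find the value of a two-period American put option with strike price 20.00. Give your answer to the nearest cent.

Risk-neutral probability p = (1 + 0.12 − 0.6)/(1.45 − 0.6) = 0.5200/0.8500 = 0.6118
Terminal stock prices: S_uu = 42.05, S_ud = 17.4, S_dd = 7.2
Terminal payoffs (K − S): max(-22.05, 0) = 0, max(2.6, 0) = 2.6, max(12.8, 0) = 12.8
Node u (S = 29): continuation = 1/1.12·[0.6118·0.0000 + 0.3882·2.6000] = 0.9013; exercise value = 0.0000 ≤ continuation, so V_u = 0.9013
Node d (S = 12): continuation = 1/1.12·[0.6118·2.6000 + 0.3882·12.8000] = 5.8571; exercise value = 8.0000 > continuation, so V_d = 8.0000 (exercise)
Node 0 (S = 20): continuation = 1/1.12·[0.6118·0.9013 + 0.3882·8.0000] = 3.2654; exercise value = 0.0000 ≤ continuation, so V_0 = 3.2654

3.27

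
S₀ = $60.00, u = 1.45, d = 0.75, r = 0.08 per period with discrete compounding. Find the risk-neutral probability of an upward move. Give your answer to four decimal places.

p = 0.4714

Risk-neutral probability p = (1 + 0.08 − 0.75)/(1.45 − 0.75) = 0.3300/0.7000 = 0.4714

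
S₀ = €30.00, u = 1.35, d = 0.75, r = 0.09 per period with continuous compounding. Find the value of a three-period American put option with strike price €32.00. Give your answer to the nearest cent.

Risk-neutral probability p = (e^0.09 − 0.75)/(1.35 − 0.75) = 0.3442/0.6000 = 0.5736
Terminal stock prices: S_uuu = 73.81, S_uud = 41.01, S_udd = 22.78, S_ddd = 12.66
Terminal payoffs (K − S): max(-41.81, 0) = 0, max(-9.006, 0) = 0, max(9.219, 0) = 9.219, max(19.34, 0) = 19.34
Node uu (S = 54.68): continuation = e^(−0.09)·[0.5736·0.0000 + 0.4264·0.0000] = 0.0000; exercise value = 0.0000 ≤ continuation, so V_uu = 0.0000
Node ud (S = 30.38): continuation = e^(−0.09)·[0.5736·0.0000 + 0.4264·9.2188] = 3.5923; exercise value = 1.6250 ≤ continuation, so V_ud = 3.5923
Node dd (S = 16.88): continuation = e^(−0.09)·[0.5736·9.2188 + 0.4264·19.3438] = 12.3708; exercise value = 15.1250 > continuation, so V_dd = 15.1250 (exercise)
Node u (S = 40.5): continuation = e^(−0.09)·[0.5736·0.0000 + 0.4264·3.5923] = 1.3999; exercise value = 0.0000 ≤ continuation, so V_u = 1.3999
Node d (S = 22.5): continuation = e^(−0.09)·[0.5736·3.5923 + 0.4264·15.1250] = 7.7772; exercise value = 9.5000 > continuation, so V_d = 9.5000 (exercise)
Node 0 (S = 30): continuation = e^(−0.09)·[0.5736·1.3999 + 0.4264·9.5000] = 4.4358; exercise value = 2.0000 ≤ continuation, so V_0 = 4.4358

€4.44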